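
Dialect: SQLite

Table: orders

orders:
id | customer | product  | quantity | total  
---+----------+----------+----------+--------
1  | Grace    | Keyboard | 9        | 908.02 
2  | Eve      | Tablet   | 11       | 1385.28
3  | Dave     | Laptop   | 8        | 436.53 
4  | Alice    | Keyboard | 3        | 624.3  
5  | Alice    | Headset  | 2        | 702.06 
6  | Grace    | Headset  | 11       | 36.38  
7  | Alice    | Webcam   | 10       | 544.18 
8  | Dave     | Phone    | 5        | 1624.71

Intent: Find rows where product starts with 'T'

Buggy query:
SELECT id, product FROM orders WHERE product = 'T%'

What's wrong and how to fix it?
Bug: Wildcards only work with LIKE; '=' treats '%' as a literal character

Fix: Use LIKE for wildcard pattern matching

Corrected query:
SELECT id, product FROM orders WHERE product LIKE 'T%'

Result:
id | product
---+--------
2  | Tablet 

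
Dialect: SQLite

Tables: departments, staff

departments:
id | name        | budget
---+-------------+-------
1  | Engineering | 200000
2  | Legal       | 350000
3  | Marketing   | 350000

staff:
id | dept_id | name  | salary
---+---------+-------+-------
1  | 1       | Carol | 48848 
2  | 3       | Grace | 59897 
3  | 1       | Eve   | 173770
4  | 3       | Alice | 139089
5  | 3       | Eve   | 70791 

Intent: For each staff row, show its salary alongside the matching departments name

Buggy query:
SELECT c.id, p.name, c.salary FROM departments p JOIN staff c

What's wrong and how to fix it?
Bug: Missing join condition: each staff row is matched to all departments rows instead of just its own

Fix: Specify the join condition linking the foreign key to the parent id

Corrected query:
SELECT c.id, p.name, c.salary FROM departments p JOIN staff c ON c.dept_id = p.id

Result:
id | name        | salary
---+-------------+-------
1  | Engineering | 48848 
2  | Marketing   | 59897 
3  | Engineering | 173770
4  | Marketing   | 139089
5  | Marketing   | 70791 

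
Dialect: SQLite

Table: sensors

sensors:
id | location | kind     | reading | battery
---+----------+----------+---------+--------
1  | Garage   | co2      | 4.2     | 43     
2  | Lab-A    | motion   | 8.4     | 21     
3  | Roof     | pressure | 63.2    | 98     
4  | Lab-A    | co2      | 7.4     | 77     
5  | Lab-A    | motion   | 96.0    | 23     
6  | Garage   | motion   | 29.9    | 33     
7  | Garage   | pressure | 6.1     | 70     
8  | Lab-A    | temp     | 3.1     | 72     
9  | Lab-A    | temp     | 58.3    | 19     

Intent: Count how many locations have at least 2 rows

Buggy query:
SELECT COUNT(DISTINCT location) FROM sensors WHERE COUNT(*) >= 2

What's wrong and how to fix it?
Bug: WHERE filters individual rows, not groups, so a group-level COUNT is invalid there

Fix: Group first with HAVING COUNT(*) >= 2, then COUNT the resulting groups

Corrected query:
SELECT COUNT(*) FROM (SELECT location FROM sensors GROUP BY location HAVING COUNT(*) >= 2)

Result:
COUNT(*)
--------
2       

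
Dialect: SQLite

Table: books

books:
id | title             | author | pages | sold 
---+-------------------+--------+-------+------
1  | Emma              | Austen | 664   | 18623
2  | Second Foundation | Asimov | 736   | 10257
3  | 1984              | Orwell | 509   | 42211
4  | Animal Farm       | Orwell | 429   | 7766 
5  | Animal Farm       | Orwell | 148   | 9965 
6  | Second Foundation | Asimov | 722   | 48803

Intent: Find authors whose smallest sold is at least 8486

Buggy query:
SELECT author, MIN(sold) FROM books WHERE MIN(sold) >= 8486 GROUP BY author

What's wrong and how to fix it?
Bug: Aggregates like MIN are computed per group after WHERE runs

Fix: Replace WHERE with HAVING after the GROUP BY

Corrected query:
SELECT author, MIN(sold) FROM books GROUP BY author HAVING MIN(sold) >= 8486

Result:
author | MIN(sold)
-------+----------
Asimov | 10257    
Austen | 18623    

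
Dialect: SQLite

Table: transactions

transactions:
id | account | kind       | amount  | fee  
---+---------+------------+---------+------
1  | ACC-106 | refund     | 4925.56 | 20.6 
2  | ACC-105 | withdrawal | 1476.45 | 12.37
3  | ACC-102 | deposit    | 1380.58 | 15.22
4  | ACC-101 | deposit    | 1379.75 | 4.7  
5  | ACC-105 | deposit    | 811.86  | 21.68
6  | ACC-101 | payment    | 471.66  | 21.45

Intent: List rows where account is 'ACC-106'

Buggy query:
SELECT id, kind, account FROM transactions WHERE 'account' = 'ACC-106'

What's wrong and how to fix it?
Bug: Single quotes denote string literals in SQL; the column name is being compared as a constant string

Fix: Remove the quotes around the column name (or use double quotes for an identifier)

Corrected query:
SELECT id, kind, account FROM transactions WHERE account = 'ACC-106'

Result:
id | kind   | account
---+--------+--------
1  | refund | ACC-106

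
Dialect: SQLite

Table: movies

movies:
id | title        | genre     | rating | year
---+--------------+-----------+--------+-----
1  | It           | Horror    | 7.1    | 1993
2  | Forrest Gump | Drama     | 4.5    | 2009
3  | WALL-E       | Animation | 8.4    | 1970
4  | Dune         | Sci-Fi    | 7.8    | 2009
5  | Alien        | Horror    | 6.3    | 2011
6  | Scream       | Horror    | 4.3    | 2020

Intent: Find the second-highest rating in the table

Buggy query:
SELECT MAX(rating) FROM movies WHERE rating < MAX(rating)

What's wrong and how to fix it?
Bug: The inner MAX is an aggregate inside WHERE, which is not allowed

Fix: Compute the overall MAX in a subquery, then take MAX of rows below it

Corrected query:
SELECT MAX(rating) FROM movies WHERE rating < (SELECT MAX(rating) FROM movies)

Result:
MAX(rating)
-----------
7.8        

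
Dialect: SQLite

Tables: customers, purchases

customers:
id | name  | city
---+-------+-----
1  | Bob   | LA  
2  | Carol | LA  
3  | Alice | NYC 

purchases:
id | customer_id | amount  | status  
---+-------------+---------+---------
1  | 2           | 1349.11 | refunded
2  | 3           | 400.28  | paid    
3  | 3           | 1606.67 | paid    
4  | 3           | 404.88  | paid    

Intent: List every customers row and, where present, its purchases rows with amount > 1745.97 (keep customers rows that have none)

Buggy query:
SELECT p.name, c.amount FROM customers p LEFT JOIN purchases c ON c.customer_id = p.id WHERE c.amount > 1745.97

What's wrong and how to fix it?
Bug: Filtering c.amount in WHERE discards the NULL rows produced by LEFT JOIN, turning it into an inner join

Fix: Move the right-table condition into the ON clause so unmatched parents are kept

Corrected query:
SELECT p.name, c.amount FROM customers p LEFT JOIN purchases c ON c.customer_id = p.id AND c.amount > 1745.97

Result:
name  | amount
------+-------
Bob   | NULL  
Carol | NULL  
Alice | NULL  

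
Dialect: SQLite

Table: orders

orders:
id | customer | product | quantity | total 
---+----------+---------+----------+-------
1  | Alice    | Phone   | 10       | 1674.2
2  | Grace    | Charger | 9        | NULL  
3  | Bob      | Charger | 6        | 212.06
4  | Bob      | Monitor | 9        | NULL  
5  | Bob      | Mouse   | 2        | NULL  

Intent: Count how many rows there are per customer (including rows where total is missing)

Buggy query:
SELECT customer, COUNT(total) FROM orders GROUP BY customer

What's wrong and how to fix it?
Bug: COUNT(column) counts non-NULL values only; rows with NULL total aren't counted

Fix: Use COUNT(*) to count all rows regardless of NULL

Corrected query:
SELECT customer, COUNT(*) FROM orders GROUP BY customer

Result:
customer | COUNT(*)
---------+---------
Alice    | 1       
Bob      | 3       
Grace    | 1       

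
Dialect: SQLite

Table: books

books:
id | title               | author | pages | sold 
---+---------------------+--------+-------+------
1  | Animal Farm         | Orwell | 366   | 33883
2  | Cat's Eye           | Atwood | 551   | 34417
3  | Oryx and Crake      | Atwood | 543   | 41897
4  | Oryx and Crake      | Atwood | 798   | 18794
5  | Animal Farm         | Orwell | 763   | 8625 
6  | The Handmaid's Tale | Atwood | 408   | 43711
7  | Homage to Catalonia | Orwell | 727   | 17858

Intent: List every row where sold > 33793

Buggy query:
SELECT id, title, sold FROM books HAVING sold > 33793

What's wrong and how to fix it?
Bug: HAVING filters the output of aggregation, but this query has no GROUP BY and no aggregate functions, so SQLite rejects it (HAVING clause on a non-aggregate query); the condition here is per row

Fix: Use WHERE for row-level filtering

Corrected query:
SELECT id, title, sold FROM books WHERE sold > 33793

Result:
id | title               | sold 
---+---------------------+------
1  | Animal Farm         | 33883
2  | Cat's Eye           | 34417
3  | Oryx and Crake      | 41897
6  | The Handmaid's Tale | 43711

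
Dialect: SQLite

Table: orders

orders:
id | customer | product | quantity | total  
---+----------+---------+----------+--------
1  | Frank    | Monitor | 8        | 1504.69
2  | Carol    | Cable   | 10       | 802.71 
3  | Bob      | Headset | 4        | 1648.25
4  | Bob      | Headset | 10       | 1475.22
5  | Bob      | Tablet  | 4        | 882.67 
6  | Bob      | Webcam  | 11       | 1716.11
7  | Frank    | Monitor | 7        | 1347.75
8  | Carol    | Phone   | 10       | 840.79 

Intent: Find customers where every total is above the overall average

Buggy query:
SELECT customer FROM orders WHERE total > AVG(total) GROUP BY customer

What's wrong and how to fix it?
Bug: AVG() is an aggregate; it can't sit directly in WHERE

Fix: Compute the overall average in a scalar subquery and compare each group's MIN against it in HAVING

Corrected query:
SELECT customer FROM orders GROUP BY customer HAVING MIN(total) > (SELECT AVG(total) FROM orders)

Result:
customer
--------
Frank   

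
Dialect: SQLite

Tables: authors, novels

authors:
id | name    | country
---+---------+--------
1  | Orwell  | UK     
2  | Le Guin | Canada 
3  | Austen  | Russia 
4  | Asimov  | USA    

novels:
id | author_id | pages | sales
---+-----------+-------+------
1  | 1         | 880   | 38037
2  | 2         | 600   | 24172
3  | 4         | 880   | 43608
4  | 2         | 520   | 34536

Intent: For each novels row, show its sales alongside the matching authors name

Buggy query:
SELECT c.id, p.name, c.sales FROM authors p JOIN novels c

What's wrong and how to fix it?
Bug: JOIN with no ON clause produces a cartesian product; every novels row pairs with every authors row

Fix: Specify the join condition linking the foreign key to the parent id

Corrected query:
SELECT c.id, p.name, c.sales FROM authors p JOIN novels c ON c.author_id = p.id

Result:
id | name    | sales
---+---------+------
1  | Orwell  | 38037
2  | Le Guin | 24172
3  | Asimov  | 43608
4  | Le Guin | 34536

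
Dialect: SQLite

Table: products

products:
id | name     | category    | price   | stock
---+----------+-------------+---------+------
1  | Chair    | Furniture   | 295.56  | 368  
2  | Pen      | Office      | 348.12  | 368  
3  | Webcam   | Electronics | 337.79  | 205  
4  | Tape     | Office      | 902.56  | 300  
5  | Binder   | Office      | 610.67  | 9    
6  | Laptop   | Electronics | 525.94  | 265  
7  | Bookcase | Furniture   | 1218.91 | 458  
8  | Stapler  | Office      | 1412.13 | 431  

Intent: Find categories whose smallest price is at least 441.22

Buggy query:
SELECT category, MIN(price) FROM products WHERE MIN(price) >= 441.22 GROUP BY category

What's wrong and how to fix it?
Bug: Aggregates like MIN are computed per group after WHERE runs

Fix: Replace WHERE with HAVING after the GROUP BY

Corrected query:
SELECT category, MIN(price) FROM products GROUP BY category HAVING MIN(price) >= 441.22

Result:
(no rows)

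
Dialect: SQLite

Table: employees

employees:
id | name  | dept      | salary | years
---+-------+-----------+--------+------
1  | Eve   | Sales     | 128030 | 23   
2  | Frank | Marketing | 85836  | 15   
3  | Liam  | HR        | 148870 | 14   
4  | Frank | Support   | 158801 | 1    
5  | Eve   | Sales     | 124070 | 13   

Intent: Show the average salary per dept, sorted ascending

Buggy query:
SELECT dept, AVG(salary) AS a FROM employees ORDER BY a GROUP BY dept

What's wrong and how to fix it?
Bug: ORDER BY appears before GROUP BY; SQL clause order requires GROUP BY first

Fix: Reorder: SELECT … FROM … GROUP BY … ORDER BY …

Corrected query:
SELECT dept, AVG(salary) AS a FROM employees GROUP BY dept ORDER BY a

Result:
dept      | a     
----------+-------
Marketing | 85836 
Sales     | 126050
HR        | 148870
Support   | 158801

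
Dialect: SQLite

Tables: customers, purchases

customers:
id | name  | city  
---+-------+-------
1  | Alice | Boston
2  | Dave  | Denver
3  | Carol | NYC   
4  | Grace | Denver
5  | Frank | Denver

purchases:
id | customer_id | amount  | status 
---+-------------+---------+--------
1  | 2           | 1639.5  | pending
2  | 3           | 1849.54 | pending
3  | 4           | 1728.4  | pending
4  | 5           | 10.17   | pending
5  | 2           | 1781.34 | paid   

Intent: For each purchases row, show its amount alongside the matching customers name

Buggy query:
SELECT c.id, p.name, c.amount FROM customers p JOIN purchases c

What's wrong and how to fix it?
Bug: JOIN with no ON clause produces a cartesian product; every purchases row pairs with every customers row

Fix: Add ON c.customer_id = p.id to the JOIN

Corrected query:
SELECT c.id, p.name, c.amount FROM customers p JOIN purchases c ON c.customer_id = p.id

Result:
id | name  | amount 
---+-------+--------
1  | Dave  | 1639.5 
2  | Carol | 1849.54
3  | Grace | 1728.4 
4  | Frank | 10.17  
5  | Dave  | 1781.34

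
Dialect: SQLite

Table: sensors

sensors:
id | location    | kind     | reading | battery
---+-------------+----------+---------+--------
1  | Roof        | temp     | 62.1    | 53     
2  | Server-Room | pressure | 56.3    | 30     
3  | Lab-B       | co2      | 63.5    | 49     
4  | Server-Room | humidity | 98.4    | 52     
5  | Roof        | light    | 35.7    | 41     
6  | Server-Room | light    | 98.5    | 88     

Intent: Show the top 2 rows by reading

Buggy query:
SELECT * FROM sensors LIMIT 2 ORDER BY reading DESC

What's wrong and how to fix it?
Bug: ORDER BY cannot follow LIMIT; LIMIT is the final clause

Fix: Sort with ORDER BY, then apply LIMIT

Corrected query:
SELECT * FROM sensors ORDER BY reading DESC LIMIT 2

Result:
id | location    | kind     | reading | battery
---+-------------+----------+---------+--------
6  | Server-Room | light    | 98.5    | 88     
4  | Server-Room | humidity | 98.4    | 52     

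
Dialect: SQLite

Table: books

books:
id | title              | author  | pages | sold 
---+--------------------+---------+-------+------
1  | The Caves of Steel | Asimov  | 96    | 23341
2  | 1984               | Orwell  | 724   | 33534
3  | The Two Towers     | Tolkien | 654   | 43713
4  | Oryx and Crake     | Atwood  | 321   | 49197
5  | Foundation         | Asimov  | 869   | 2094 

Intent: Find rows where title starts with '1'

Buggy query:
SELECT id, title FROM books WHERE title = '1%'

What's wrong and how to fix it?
Bug: '=' compares the literal string including the % character; pattern matching needs LIKE

Fix: Replace '=' with LIKE so '1%' is treated as a pattern

Corrected query:
SELECT id, title FROM books WHERE title LIKE '1%'

Result:
id | title
---+------
2  | 1984 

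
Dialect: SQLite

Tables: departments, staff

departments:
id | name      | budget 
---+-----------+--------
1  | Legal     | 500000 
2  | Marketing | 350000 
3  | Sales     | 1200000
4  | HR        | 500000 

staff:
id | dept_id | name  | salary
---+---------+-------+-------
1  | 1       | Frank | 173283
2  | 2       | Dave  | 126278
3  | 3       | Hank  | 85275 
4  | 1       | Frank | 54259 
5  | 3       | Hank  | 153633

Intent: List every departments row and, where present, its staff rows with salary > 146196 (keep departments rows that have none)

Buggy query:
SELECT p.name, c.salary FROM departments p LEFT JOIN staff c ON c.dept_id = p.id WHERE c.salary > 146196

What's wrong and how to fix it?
Bug: A WHERE condition on the right-hand table after LEFT JOIN drops unmatched parents

Fix: Put 'c.salary > 146196' in the JOIN's ON clause instead of WHERE

Corrected query:
SELECT p.name, c.salary FROM departments p LEFT JOIN staff c ON c.dept_id = p.id AND c.salary > 146196

Result:
name      | salary
----------+-------
Legal     | 173283
Marketing | NULL  
Sales     | 153633
HR        | NULL  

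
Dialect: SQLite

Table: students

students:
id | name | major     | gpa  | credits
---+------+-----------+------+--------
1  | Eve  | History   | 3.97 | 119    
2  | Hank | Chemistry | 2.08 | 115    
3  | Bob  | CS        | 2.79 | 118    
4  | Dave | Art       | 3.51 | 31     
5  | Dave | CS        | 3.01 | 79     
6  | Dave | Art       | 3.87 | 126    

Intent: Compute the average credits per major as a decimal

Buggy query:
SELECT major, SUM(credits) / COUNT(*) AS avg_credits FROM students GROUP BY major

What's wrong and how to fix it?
Bug: Both operands are integers, so '/' performs integer division and truncates

Fix: Cast one side to REAL so the division keeps the fractional part

Corrected query:
SELECT major, SUM(credits) * 1.0 / COUNT(*) AS avg_credits FROM students GROUP BY major

Result:
major     | avg_credits
----------+------------
Art       | 78.5       
CS        | 98.5       
Chemistry | 115        
History   | 119        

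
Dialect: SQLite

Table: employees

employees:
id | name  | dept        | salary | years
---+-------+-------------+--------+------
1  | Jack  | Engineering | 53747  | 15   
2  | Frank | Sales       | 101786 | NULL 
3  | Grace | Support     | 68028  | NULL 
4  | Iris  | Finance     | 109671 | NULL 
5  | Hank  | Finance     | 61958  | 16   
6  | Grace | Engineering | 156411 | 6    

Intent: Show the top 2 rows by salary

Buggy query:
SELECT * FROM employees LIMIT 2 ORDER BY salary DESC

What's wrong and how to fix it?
Bug: ORDER BY cannot follow LIMIT; LIMIT is the final clause

Fix: Sort with ORDER BY, then apply LIMIT

Corrected query:
SELECT * FROM employees ORDER BY salary DESC LIMIT 2

Result:
id | name  | dept        | salary | years
---+-------+-------------+--------+------
6  | Grace | Engineering | 156411 | 6    
4  | Iris  | Finance     | 109671 | NULL 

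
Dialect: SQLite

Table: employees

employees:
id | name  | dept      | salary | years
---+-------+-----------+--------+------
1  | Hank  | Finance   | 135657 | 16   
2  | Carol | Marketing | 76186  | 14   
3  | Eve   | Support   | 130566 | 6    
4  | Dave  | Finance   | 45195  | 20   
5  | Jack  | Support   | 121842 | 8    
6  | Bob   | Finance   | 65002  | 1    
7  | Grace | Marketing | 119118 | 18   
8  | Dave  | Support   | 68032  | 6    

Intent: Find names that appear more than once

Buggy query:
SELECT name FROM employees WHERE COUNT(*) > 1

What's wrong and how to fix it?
Bug: WHERE can't reference COUNT(*); aggregates are computed after WHERE

Fix: GROUP BY name, then filter groups with HAVING COUNT(*) > 1

Corrected query:
SELECT name FROM employees GROUP BY name HAVING COUNT(*) > 1

Result:
name
----
Dave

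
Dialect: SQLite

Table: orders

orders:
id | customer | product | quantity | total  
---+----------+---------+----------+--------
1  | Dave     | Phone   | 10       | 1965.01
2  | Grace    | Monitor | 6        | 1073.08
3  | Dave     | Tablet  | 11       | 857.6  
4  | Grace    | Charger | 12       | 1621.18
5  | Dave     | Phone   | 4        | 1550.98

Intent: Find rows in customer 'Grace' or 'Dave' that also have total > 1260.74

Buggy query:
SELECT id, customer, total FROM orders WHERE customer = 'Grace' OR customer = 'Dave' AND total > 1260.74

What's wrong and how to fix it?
Bug: Without parentheses, AND is evaluated before OR, so the total filter only applies to the 'Dave' branch

Fix: Add parentheses around the OR so the AND applies to both alternatives

Corrected query:
SELECT id, customer, total FROM orders WHERE (customer = 'Grace' OR customer = 'Dave') AND total > 1260.74

Result:
id | customer | total  
---+----------+--------
1  | Dave     | 1965.01
4  | Grace    | 1621.18
5  | Dave     | 1550.98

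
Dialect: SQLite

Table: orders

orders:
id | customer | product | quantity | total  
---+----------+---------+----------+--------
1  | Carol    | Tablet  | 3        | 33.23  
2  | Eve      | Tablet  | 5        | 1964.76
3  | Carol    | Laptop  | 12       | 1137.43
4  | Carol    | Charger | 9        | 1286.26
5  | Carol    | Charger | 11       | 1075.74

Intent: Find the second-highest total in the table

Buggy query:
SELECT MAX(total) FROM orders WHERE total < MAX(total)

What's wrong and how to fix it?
Bug: The inner MAX is an aggregate inside WHERE, which is not allowed

Fix: Compute the overall MAX in a subquery, then take MAX of rows below it

Corrected query:
SELECT MAX(total) FROM orders WHERE total < (SELECT MAX(total) FROM orders)

Result:
MAX(total)
----------
1286.26   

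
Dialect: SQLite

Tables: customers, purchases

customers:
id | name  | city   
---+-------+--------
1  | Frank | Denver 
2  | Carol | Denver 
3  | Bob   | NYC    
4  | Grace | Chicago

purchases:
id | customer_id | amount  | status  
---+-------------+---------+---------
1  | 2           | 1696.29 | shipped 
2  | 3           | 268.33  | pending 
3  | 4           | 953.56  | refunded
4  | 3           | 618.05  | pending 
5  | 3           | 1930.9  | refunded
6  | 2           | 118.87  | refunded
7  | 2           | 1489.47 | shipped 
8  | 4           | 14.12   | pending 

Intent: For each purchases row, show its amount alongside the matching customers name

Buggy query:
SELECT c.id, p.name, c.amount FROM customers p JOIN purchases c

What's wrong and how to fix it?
Bug: JOIN with no ON clause produces a cartesian product; every purchases row pairs with every customers row

Fix: Specify the join condition linking the foreign key to the parent id

Corrected query:
SELECT c.id, p.name, c.amount FROM customers p JOIN purchases c ON c.customer_id = p.id

Result:
id | name  | amount 
---+-------+--------
1  | Carol | 1696.29
2  | Bob   | 268.33 
3  | Grace | 953.56 
4  | Bob   | 618.05 
5  | Bob   | 1930.9 
6  | Carol | 118.87 
7  | Carol | 1489.47
8  | Grace | 14.12  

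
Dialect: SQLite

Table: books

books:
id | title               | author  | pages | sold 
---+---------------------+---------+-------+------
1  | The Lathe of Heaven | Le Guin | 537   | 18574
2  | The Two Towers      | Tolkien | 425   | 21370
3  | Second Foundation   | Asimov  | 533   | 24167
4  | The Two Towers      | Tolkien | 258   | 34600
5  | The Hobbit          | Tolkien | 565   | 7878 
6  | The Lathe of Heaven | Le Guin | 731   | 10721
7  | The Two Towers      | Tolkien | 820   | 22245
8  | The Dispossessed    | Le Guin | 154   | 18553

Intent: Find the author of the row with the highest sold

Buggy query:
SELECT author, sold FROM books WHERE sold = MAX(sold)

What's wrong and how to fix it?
Bug: MAX(sold) is an aggregate and cannot be used directly in WHERE

Fix: Use a subquery: WHERE sold = (SELECT MAX(sold) FROM books)

Corrected query:
SELECT author, sold FROM books WHERE sold = (SELECT MAX(sold) FROM books)

Result:
author  | sold 
--------+------
Tolkien | 34600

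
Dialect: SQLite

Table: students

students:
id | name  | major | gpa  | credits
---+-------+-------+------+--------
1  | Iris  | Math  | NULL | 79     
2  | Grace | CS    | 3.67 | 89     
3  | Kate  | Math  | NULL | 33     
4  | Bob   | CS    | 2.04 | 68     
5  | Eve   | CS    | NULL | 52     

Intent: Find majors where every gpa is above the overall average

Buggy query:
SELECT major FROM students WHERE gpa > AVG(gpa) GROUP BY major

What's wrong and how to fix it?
Bug: WHERE evaluates per row before aggregation, so AVG() is unavailable

Fix: Compute the overall average in a scalar subquery and compare each group's MIN against it in HAVING

Corrected query:
SELECT major FROM students GROUP BY major HAVING MIN(gpa) > (SELECT AVG(gpa) FROM students)

Result:
(no rows)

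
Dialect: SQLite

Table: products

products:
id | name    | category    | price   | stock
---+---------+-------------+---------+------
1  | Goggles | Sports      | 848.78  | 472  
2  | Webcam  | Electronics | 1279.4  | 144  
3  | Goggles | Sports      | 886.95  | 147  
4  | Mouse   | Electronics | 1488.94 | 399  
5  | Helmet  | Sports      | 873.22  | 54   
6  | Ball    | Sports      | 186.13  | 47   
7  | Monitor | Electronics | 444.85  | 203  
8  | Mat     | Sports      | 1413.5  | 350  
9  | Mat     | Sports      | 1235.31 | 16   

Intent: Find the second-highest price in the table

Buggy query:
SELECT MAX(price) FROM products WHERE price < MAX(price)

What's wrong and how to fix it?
Bug: MAX(price) on the right of the comparison is an aggregate-in-WHERE error

Fix: Put the inner MAX in a scalar subquery

Corrected query:
SELECT MAX(price) FROM products WHERE price < (SELECT MAX(price) FROM products)

Result:
MAX(price)
----------
1413.5    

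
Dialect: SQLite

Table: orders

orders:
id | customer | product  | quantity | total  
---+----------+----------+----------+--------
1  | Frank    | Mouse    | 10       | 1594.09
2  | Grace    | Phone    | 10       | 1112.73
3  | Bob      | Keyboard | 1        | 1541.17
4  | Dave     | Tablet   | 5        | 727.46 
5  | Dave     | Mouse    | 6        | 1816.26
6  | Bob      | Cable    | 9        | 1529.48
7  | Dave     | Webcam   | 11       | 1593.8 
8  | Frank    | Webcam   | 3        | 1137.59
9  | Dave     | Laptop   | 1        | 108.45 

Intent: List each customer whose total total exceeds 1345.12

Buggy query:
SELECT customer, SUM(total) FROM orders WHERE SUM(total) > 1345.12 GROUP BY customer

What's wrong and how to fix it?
Bug: Aggregate functions cannot appear in a WHERE clause

Fix: Move the aggregate condition to a HAVING clause

Corrected query:
SELECT customer, SUM(total) FROM orders GROUP BY customer HAVING SUM(total) > 1345.12

Result:
customer | SUM(total)
---------+-----------
Bob      | 3070.65   
Dave     | 4245.97   
Frank    | 2731.68   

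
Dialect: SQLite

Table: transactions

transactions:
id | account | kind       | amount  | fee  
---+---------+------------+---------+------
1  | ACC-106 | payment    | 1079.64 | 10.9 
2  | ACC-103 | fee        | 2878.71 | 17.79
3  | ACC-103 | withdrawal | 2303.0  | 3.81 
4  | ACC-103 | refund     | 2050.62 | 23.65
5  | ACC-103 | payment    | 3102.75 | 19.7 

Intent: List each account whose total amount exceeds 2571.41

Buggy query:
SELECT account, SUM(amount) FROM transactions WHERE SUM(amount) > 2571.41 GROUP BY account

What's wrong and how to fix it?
Bug: SUM(amount) is an aggregate, but WHERE filters rows before aggregation

Fix: Use HAVING (which filters groups after aggregation) instead of WHERE

Corrected query:
SELECT account, SUM(amount) FROM transactions GROUP BY account HAVING SUM(amount) > 2571.41

Result:
account | SUM(amount)
--------+------------
ACC-103 | 10335.08   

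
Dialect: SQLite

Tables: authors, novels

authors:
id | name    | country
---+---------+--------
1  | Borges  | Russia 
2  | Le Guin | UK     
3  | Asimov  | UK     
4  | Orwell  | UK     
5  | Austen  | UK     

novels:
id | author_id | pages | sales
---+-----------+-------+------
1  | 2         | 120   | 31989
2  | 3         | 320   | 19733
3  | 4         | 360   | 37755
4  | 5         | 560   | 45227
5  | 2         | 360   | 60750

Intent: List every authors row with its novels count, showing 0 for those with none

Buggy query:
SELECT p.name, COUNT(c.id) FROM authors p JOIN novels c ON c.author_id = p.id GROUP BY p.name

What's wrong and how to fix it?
Bug: An inner join excludes parents with zero children

Fix: Use LEFT JOIN so parents without children still appear (COUNT(c.id) gives 0)

Corrected query:
SELECT p.name, COUNT(c.id) FROM authors p LEFT JOIN novels c ON c.author_id = p.id GROUP BY p.name

Result:
name    | COUNT(c.id)
--------+------------
Asimov  | 1          
Austen  | 1          
Borges  | 0          
Le Guin | 2          
Orwell  | 1          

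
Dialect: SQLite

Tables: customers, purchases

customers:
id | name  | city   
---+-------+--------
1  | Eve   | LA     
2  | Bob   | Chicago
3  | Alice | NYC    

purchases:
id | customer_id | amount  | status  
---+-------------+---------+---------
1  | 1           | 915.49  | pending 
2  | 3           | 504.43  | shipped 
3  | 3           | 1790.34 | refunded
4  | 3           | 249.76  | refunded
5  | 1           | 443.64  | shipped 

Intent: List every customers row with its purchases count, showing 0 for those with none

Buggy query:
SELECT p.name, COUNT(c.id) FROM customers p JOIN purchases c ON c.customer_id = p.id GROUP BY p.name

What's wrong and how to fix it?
Bug: INNER JOIN drops customers rows that have no matching purchases rows

Fix: Use LEFT JOIN so parents without children still appear (COUNT(c.id) gives 0)

Corrected query:
SELECT p.name, COUNT(c.id) FROM customers p LEFT JOIN purchases c ON c.customer_id = p.id GROUP BY p.name

Result:
name  | COUNT(c.id)
------+------------
Alice | 3          
Bob   | 0          
Eve   | 2          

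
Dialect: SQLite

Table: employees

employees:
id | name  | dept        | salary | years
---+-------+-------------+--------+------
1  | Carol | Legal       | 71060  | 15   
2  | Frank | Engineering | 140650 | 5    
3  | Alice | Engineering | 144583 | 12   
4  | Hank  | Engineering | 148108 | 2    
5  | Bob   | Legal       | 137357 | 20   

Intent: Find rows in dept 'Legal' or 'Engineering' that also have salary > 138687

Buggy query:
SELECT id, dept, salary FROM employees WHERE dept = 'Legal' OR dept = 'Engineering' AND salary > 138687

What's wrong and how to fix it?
Bug: AND binds tighter than OR, so this parses as dept = 'Legal' OR (dept = 'Engineering' AND salary > 138687)

Fix: Group the OR with parentheses (or use IN), then AND the threshold

Corrected query:
SELECT id, dept, salary FROM employees WHERE (dept = 'Legal' OR dept = 'Engineering') AND salary > 138687

Result:
id | dept        | salary
---+-------------+-------
2  | Engineering | 140650
3  | Engineering | 144583
4  | Engineering | 148108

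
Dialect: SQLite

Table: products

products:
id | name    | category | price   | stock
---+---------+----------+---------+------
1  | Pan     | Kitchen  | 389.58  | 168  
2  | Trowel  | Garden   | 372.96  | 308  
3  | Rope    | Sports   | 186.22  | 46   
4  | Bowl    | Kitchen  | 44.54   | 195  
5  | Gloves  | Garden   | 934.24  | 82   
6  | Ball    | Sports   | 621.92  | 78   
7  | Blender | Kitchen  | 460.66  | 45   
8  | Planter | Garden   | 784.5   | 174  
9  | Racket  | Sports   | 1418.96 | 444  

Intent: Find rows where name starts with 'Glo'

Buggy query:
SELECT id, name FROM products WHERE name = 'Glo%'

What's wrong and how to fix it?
Bug: '=' compares the literal string including the % character; pattern matching needs LIKE

Fix: Replace '=' with LIKE so 'Glo%' is treated as a pattern

Corrected query:
SELECT id, name FROM products WHERE name LIKE 'Glo%'

Result:
id | name  
---+-------
5  | Gloves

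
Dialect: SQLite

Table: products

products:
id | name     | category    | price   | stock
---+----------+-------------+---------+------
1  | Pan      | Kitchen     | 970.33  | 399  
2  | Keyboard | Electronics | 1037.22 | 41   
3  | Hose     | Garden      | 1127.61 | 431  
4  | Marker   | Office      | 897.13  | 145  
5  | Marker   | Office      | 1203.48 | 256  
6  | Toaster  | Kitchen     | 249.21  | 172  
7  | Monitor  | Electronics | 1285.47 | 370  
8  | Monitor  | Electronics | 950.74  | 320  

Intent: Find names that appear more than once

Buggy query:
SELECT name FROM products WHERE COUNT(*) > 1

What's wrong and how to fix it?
Bug: COUNT(*) is an aggregate and cannot be used in WHERE

Fix: GROUP BY name, then filter groups with HAVING COUNT(*) > 1

Corrected query:
SELECT name FROM products GROUP BY name HAVING COUNT(*) > 1

Result:
name   
-------
Marker 
Monitor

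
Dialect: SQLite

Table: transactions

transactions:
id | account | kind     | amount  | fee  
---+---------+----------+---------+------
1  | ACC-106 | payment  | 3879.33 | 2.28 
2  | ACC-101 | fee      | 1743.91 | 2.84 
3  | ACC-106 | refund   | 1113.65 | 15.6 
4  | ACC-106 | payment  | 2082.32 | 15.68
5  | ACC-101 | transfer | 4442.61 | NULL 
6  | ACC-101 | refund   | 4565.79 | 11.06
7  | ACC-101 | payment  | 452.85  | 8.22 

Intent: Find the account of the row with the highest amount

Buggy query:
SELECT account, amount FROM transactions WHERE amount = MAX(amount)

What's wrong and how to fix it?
Bug: MAX(amount) is an aggregate and cannot be used directly in WHERE

Fix: Wrap MAX in a scalar subquery so WHERE compares against a single value

Corrected query:
SELECT account, amount FROM transactions WHERE amount = (SELECT MAX(amount) FROM transactions)

Result:
account | amount 
--------+--------
ACC-101 | 4565.79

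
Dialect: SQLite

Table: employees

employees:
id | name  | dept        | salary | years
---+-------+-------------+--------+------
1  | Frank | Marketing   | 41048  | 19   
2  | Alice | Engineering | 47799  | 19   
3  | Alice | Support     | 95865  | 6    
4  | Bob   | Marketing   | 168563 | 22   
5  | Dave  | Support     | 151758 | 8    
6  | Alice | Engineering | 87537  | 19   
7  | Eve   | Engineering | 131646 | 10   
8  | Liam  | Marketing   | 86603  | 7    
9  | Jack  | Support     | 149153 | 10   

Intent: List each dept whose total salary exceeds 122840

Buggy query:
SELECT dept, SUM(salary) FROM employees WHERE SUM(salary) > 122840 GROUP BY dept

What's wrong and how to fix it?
Bug: Aggregate functions cannot appear in a WHERE clause

Fix: Use HAVING (which filters groups after aggregation) instead of WHERE

Corrected query:
SELECT dept, SUM(salary) FROM employees GROUP BY dept HAVING SUM(salary) > 122840

Result:
dept        | SUM(salary)
------------+------------
Engineering | 266982     
Marketing   | 296214     
Support     | 396776     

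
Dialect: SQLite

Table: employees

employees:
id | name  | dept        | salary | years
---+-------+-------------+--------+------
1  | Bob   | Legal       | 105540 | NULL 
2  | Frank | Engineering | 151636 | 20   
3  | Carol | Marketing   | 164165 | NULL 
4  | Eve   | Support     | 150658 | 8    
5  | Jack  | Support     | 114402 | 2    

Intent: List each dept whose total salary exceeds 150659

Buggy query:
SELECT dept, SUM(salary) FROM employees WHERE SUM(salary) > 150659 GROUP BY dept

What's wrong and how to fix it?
Bug: WHERE runs before GROUP BY, so aggregates aren't available there

Fix: Move the aggregate condition to a HAVING clause

Corrected query:
SELECT dept, SUM(salary) FROM employees GROUP BY dept HAVING SUM(salary) > 150659

Result:
dept        | SUM(salary)
------------+------------
Engineering | 151636     
Marketing   | 164165     
Support     | 265060     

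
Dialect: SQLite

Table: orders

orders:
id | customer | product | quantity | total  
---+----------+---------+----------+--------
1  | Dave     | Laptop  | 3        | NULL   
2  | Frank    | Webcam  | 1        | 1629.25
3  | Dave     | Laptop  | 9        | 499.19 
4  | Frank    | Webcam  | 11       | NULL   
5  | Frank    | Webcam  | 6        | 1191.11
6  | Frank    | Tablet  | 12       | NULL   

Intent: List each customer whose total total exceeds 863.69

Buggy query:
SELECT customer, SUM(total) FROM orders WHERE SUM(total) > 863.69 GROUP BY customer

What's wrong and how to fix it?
Bug: Aggregate functions cannot appear in a WHERE clause

Fix: Use HAVING (which filters groups after aggregation) instead of WHERE

Corrected query:
SELECT customer, SUM(total) FROM orders GROUP BY customer HAVING SUM(total) > 863.69

Result:
customer | SUM(total)
---------+-----------
Frank    | 2820.36   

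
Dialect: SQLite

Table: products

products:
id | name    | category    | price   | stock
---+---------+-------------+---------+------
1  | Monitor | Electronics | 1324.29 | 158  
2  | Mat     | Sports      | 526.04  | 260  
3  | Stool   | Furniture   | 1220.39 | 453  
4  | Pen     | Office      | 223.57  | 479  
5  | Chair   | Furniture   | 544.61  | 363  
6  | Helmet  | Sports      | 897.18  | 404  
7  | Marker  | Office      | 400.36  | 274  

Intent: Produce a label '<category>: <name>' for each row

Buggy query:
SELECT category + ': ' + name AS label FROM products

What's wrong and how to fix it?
Bug: SQLite uses || for string concatenation; + coerces text to numbers (yielding 0)

Fix: Use the || operator for string concatenation

Corrected query:
SELECT category || ': ' || name AS label FROM products

Result:
label               
--------------------
Electronics: Monitor
Sports: Mat         
Furniture: Stool    
Office: Pen         
Furniture: Chair    
Sports: Helmet      
Office: Marker      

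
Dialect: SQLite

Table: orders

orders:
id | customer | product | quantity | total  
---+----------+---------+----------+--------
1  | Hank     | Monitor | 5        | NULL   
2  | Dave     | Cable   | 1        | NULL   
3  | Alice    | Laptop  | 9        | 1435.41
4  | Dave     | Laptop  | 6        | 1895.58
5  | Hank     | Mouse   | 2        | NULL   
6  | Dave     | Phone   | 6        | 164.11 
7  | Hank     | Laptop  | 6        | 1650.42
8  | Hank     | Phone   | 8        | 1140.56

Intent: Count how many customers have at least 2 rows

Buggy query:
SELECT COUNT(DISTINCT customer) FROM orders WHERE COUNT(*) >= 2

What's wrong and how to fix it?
Bug: WHERE filters individual rows, not groups, so a group-level COUNT is invalid there

Fix: Group first with HAVING COUNT(*) >= 2, then COUNT the resulting groups

Corrected query:
SELECT COUNT(*) FROM (SELECT customer FROM orders GROUP BY customer HAVING COUNT(*) >= 2)

Result:
COUNT(*)
--------
2       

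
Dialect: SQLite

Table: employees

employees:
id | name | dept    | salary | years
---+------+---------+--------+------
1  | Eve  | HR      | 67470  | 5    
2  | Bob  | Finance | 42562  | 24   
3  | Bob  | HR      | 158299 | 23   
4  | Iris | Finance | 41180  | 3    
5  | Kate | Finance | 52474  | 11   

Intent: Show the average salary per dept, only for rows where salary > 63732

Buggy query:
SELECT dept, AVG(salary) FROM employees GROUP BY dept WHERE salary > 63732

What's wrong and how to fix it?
Bug: WHERE cannot follow GROUP BY

Fix: Place WHERE between FROM and GROUP BY

Corrected query:
SELECT dept, AVG(salary) FROM employees WHERE salary > 63732 GROUP BY dept

Result:
dept | AVG(salary)
-----+------------
HR   | 112884.5   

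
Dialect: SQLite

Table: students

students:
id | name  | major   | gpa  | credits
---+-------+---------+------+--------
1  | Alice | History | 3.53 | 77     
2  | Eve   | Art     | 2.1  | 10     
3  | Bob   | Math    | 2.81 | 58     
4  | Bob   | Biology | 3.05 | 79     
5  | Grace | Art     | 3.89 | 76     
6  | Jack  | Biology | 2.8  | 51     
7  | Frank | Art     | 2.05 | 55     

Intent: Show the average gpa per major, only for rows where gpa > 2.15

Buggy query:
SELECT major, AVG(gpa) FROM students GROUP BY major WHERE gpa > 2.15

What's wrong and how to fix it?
Bug: WHERE cannot follow GROUP BY

Fix: Move the WHERE clause before GROUP BY

Corrected query:
SELECT major, AVG(gpa) FROM students WHERE gpa > 2.15 GROUP BY major

Result:
major   | AVG(gpa)
--------+---------
Art     | 3.89    
Biology | 2.925   
History | 3.53    
Math    | 2.81    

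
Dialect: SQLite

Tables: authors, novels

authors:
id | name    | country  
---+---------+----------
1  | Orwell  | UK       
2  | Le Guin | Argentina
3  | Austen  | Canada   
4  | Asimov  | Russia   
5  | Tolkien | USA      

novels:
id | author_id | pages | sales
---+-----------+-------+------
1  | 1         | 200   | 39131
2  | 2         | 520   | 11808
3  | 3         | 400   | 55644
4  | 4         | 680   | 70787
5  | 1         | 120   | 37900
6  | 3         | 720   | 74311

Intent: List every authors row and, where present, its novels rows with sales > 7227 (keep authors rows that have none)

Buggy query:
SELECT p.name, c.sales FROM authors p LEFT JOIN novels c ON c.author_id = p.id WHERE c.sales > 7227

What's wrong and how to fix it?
Bug: Filtering c.sales in WHERE discards the NULL rows produced by LEFT JOIN, turning it into an inner join

Fix: Put 'c.sales > 7227' in the JOIN's ON clause instead of WHERE

Corrected query:
SELECT p.name, c.sales FROM authors p LEFT JOIN novels c ON c.author_id = p.id AND c.sales > 7227

Result:
name    | sales
--------+------
Orwell  | 37900
Orwell  | 39131
Le Guin | 11808
Austen  | 55644
Austen  | 74311
Asimov  | 70787
Tolkien | NULL 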